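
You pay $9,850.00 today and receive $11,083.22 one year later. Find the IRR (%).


Formula: IRR = C1/C0 - 1
Substituting: IRR = $11,083.22 / $9,850.00 - 1
Ratio: 1.1252 - 1 = 0.1252
IRR = 12.52%

12.52%


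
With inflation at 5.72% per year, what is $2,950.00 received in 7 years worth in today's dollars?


Formula: Real value = nominal / (1 + inflation)^years
Price level: (1 + 0.0572)^7 = 1.476047
Real value = $2,950.00 / 1.476047 = $1,998.58

$1,998.58


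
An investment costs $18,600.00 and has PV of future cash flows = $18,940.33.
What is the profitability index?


Formula: PI = PV(cash flows) / initial investment
Substituting: PI = $18,940.33 / $18,600.00
PI = 1.0183

1.0183


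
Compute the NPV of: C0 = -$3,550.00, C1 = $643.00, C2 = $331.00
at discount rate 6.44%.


Formula: NPV = C0 + C1/(1+r) + C2/(1+r)^2
Discount C1: $643.00 / (1 + 0.0644) = $604.10
Discount C2: $331.00 / (1 + 0.0644)^2 = $292.16
NPV = -$3,550.00 + $604.10 + $292.16 = -$2,653.75

-$2,653.75


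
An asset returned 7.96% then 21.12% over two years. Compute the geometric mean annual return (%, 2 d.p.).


Formula: Geometric mean = ((1+r1)*(1+r2))^(1/2) - 1
Product: (1 + 0.0796) * (1 + 0.2112) = 1.0796 * 1.2112 = 1.307612
Square root: 1.307612^0.5 = 1.143508
Geometric mean = 1.143508 - 1 = 0.143508
As percentage: 14.35%

14.35%


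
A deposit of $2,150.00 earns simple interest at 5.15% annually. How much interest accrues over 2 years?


Formula: I = P * r * t
Substituting: I = $2,150.00 * 0.0515 * 2
Step: I = $2,150.00 * 0.103
I = $221.45

$221.45


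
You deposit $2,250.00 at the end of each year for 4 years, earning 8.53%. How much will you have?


Formula: FV = PMT * ((1+r)^n - 1) / r
Growth factor: (1 + 0.0853)^4 = 1.387392
Numerator: 1.387392 - 1 = 0.387392
FV = $2,250.00 * 0.387392 / 0.0853 = $10,218.43

$10,218.43


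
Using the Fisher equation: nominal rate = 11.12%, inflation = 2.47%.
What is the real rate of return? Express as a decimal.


Formula: (1 + r_real) = (1 + r_nom) / (1 + inflation)
Substituting: (1 + r_real) = 1.1112 / 1.0247
(1 + r_real) = 1.084415
r_real = 1.084415 - 1 = 0.084415

0.084415


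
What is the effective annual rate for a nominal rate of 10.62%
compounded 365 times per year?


Formula: EAR = (1 + r/m)^m - 1
Period rate: r/m = 0.1062 / 365 = 0.000291
Compounding: (1 + 0.000291)^365 = 1.112027
EAR = 1.112027 - 1 = 0.112027

0.112027


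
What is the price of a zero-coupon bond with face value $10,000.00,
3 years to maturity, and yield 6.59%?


Formula: Price = FV / (1 + r)^n
Substituting: Price = $10,000.00 / (1 + 0.0659)^3
Discount factor: (1.0659)^3 = 1.211015
Price = $10,000.00 / 1.211015 = $8,257.54

$8,257.54


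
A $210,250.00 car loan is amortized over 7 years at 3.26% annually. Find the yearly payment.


Formula: PMT = PV * r / (1 - (1+r)^(-n))
Denominator: 1 - (1 + 0.0326)^(-7) = 0.201132
Numerator: $210,250.00 * 0.0326 = 6854.15
PMT = 6854.15 / 0.201132 = $34,077.91

$34,077.91


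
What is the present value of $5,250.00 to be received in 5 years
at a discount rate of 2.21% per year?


Formula: PV = FV / (1 + r)^n
Substituting: PV = $5,250.00 / (1 + 0.0221)^5
Discount factor: (1.0221)^5 = 1.115493
PV = $5,250.00 / 1.115493 = $4,706.44

$4,706.44


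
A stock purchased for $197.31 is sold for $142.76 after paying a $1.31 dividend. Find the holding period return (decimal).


Formula: HPR = (P1 - P0 + D) / P0
Gain: $142.76 - $197.31 + $1.31 = -$53.24
HPR = -$53.24 / $197.31 = -0.2698

-0.2698


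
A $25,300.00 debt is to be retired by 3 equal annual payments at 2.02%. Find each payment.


Formula: PMT = PV * r / (1 - (1+r)^(-n))
Denominator: 1 - (1 + 0.0202)^(-3) = 0.058232
Numerator: $25,300.00 * 0.0202 = 511.06
PMT = 511.06 / 0.058232 = $8,776.31

$8,776.31


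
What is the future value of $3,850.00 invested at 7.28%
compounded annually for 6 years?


Formula: FV = P * (1 + r)^n
Substituting: FV = $3,850.00 * (1 + 0.0728)^6
Growth factor: (1.0728)^6 = 1.524448
FV = $3,850.00 * 1.524448 = $5,869.12

$5,869.12


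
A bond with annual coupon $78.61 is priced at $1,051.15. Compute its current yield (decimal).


Formula: Current yield = annual coupon / price
Substituting: CY = $78.61 / $1,051.15
CY = 0.074785

0.074785


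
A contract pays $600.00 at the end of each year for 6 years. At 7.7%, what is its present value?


Formula: PV = PMT * (1 - (1+r)^(-n)) / r
Discount factor: (1 + 0.077)^(-6) = 0.640775
Bracket: 1 - 0.640775 = 0.359225
PV = $600.00 * 0.359225 / 0.077 = $2,799.15

$2,799.15


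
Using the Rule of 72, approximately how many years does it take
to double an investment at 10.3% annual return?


Formula: Years ≈ 72 / r
Substituting: Years ≈ 72 / 10.3
Years ≈ 7.0

7.0 years


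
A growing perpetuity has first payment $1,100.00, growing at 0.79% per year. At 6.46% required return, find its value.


Formula: PV = C / (r - g)
Spread: r - g = 0.0646 - 0.0079 = 0.0567
Substituting: PV = $1,100.00 / 0.0567
PV = $19,400.35

$19,400.35


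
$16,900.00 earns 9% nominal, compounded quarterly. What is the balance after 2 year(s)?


Formula: FV = P * (1 + r/m)^(m*t)
Period rate: r/m = 0.09 / 4 = 0.0225
Total periods: m*t = 4 * 2 = 8
Growth factor: (1 + 0.0225)^8 = 1.194831
FV = $16,900.00 * 1.194831 = $20,192.65

$20,192.65


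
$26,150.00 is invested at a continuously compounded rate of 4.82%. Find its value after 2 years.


Formula: FV = P * e^(r*t)
Exponent: r*t = 0.0482 * 2 = 0.0964
e^(0.0964) = 1.101199
FV = $26,150.00 * 1.101199 = $28,796.37

$28,796.37


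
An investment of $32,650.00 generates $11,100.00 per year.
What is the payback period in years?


Formula: Payback = investment / annual cash flow
Substituting: Payback = $32,650.00 / $11,100.00
Payback = 2.9414 years

2.9414 years


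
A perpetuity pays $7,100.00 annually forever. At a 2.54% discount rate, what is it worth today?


Formula: PV = C / r
Substituting: PV = $7,100.00 / 0.0254
PV = $279,527.56

$279,527.56


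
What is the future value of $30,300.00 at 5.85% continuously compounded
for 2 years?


Formula: FV = P * e^(r*t)
Exponent: r*t = 0.0585 * 2 = 0.117
e^(0.117) = 1.124119
FV = $30,300.00 * 1.124119 = $34,060.82

$34,060.82


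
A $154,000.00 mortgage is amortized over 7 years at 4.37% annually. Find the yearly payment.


Formula: PMT = PV * r / (1 - (1+r)^(-n))
Denominator: 1 - (1 + 0.0437)^(-7) = 0.258741
Numerator: $154,000.00 * 0.0437 = 6729.8
PMT = 6729.8 / 0.258741 = $26,009.83

$26,009.83


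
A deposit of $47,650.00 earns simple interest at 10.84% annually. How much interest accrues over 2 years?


Formula: I = P * r * t
Substituting: I = $47,650.00 * 0.1084 * 2
Step: I = $47,650.00 * 0.2168
I = $10,330.52

$10,330.52


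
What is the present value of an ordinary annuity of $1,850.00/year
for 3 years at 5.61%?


Formula: PV = PMT * (1 - (1+r)^(-n)) / r
Discount factor: (1 + 0.0561)^(-3) = 0.848955
Bracket: 1 - 0.848955 = 0.151045
PV = $1,850.00 * 0.151045 / 0.0561 = $4,980.97

$4,980.97


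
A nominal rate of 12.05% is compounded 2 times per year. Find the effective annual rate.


Formula: EAR = (1 + r/m)^m - 1
Period rate: r/m = 0.1205 / 2 = 0.06025
Compounding: (1 + 0.06025)^2 = 1.12413
EAR = 1.12413 - 1 = 0.12413

0.12413


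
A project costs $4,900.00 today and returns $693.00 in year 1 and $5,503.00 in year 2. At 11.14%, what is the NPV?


Formula: NPV = C0 + C1/(1+r) + C2/(1+r)^2
Discount C1: $693.00 / (1 + 0.1114) = $623.54
Discount C2: $5,503.00 / (1 + 0.1114)^2 = $4,455.11
NPV = -$4,900.00 + $623.54 + $4,455.11 = $178.65

$178.65


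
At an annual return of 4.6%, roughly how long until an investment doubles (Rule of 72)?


Formula: Years ≈ 72 / r
Substituting: Years ≈ 72 / 4.6
Years ≈ 15.7

15.7 years


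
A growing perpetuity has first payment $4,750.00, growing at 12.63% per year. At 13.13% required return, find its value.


Formula: PV = C / (r - g)
Spread: r - g = 0.1313 - 0.1263 = 0.005
Substituting: PV = $4,750.00 / 0.005
PV = $950,000.00

$950,000.00


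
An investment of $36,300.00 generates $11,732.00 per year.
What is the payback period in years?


Formula: Payback = investment / annual cash flow
Substituting: Payback = $36,300.00 / $11,732.00
Payback = 3.0941 years

3.0941 years


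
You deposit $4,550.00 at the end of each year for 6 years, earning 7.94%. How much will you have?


Formula: FV = PMT * ((1+r)^n - 1) / r
Growth factor: (1 + 0.0794)^6 = 1.581592
Numerator: 1.581592 - 1 = 0.581592
FV = $4,550.00 * 0.581592 / 0.0794 = $33,328.01

$33,328.01


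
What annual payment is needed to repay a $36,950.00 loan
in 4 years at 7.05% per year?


Formula: PMT = PV * r / (1 - (1+r)^(-n))
Denominator: 1 - (1 + 0.0705)^(-4) = 0.238529
Numerator: $36,950.00 * 0.0705 = 2604.975
PMT = 2604.975 / 0.238529 = $10,920.99

$10,920.99


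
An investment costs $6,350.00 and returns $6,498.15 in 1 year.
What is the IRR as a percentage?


Formula: IRR = C1/C0 - 1
Substituting: IRR = $6,498.15 / $6,350.00 - 1
Ratio: 1.023331 - 1 = 0.023331
IRR = 2.3331%

2.3331%


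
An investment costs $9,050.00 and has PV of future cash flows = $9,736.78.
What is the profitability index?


Formula: PI = PV(cash flows) / initial investment
Substituting: PI = $9,736.78 / $9,050.00
PI = 1.0759

1.0759


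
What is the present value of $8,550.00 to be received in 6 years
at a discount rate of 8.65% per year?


Formula: PV = FV / (1 + r)^n
Substituting: PV = $8,550.00 / (1 + 0.0865)^6
Discount factor: (1.0865)^6 = 1.645047
PV = $8,550.00 / 1.645047 = $5,197.42

$5,197.42


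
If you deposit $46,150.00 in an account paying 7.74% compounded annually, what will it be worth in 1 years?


Formula: FV = P * (1 + r)^n
Substituting: FV = $46,150.00 * (1 + 0.0774)^1
Growth factor: (1.0774)^1 = 1.0774
FV = $46,150.00 * 1.0774 = $49,722.01

$49,722.01


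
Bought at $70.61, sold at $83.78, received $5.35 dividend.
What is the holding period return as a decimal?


Formula: HPR = (P1 - P0 + D) / P0
Gain: $83.78 - $70.61 + $5.35 = $18.52
HPR = $18.52 / $70.61 = 0.2623

0.2623


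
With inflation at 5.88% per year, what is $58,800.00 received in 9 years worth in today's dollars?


Formula: Real value = nominal / (1 + inflation)^years
Price level: (1 + 0.0588)^9 = 1.672343
Real value = $58,800.00 / 1.672343 = $35,160.25

$35,160.25


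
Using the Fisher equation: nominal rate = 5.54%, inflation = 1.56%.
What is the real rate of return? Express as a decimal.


Formula: (1 + r_real) = (1 + r_nom) / (1 + inflation)
Substituting: (1 + r_real) = 1.0554 / 1.0156
(1 + r_real) = 1.039189
r_real = 1.039189 - 1 = 0.039189

0.039189


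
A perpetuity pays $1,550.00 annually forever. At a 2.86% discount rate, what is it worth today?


Formula: PV = C / r
Substituting: PV = $1,550.00 / 0.0286
PV = $54,195.80

$54,195.80


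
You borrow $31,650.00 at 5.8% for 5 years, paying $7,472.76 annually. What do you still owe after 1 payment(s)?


Formula: Balance = PV*(1+r)^k - PMT*((1+r)^k - 1)/r
Growth: (1 + 0.058)^1 = 1.058
Accumulated factor: ((1+r)^k - 1)/r = 1.0
Balance = $31,650.00 * 1.058 - $7,472.76 * 1.0
Balance = $26,012.94

$26,012.94


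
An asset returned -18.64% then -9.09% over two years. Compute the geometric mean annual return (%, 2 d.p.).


Formula: Geometric mean = ((1+r1)*(1+r2))^(1/2) - 1
Product: (1 + -0.1864) * (1 + -0.0909) = 0.8136 * 0.9091 = 0.739644
Square root: 0.739644^0.5 = 0.860025
Geometric mean = 0.860025 - 1 = -0.139975
As percentage: -14.00%

-14.00%


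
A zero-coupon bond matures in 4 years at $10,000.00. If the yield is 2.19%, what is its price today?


Formula: Price = FV / (1 + r)^n
Substituting: Price = $10,000.00 / (1 + 0.0219)^4
Discount factor: (1.0219)^4 = 1.09052
Price = $10,000.00 / 1.09052 = $9,169.94

$9,169.94


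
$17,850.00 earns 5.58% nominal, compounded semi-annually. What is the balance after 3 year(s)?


Formula: FV = P * (1 + r/m)^(m*t)
Period rate: r/m = 0.0558 / 2 = 0.0279
Total periods: m*t = 2 * 3 = 6
Growth factor: (1 + 0.0279)^6 = 1.17952
FV = $17,850.00 * 1.17952 = $21,054.43

$21,054.43


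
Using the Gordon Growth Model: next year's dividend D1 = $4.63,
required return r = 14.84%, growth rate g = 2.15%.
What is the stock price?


Formula: P = D1 / (r - g)
Spread: r - g = 0.1484 - 0.0215 = 0.1269
Substituting: P = $4.63 / 0.1269
P = $36.49

$36.49


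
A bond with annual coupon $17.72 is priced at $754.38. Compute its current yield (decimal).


Formula: Current yield = annual coupon / price
Substituting: CY = $17.72 / $754.38
CY = 0.023489

0.023489


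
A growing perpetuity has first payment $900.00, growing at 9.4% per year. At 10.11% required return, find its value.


Formula: PV = C / (r - g)
Spread: r - g = 0.1011 - 0.094 = 0.0071
Substituting: PV = $900.00 / 0.0071
PV = $126,760.56

$126,760.56


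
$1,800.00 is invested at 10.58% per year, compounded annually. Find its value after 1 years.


Formula: FV = P * (1 + r)^n
Substituting: FV = $1,800.00 * (1 + 0.1058)^1
Growth factor: (1.1058)^1 = 1.1058
FV = $1,800.00 * 1.1058 = $1,990.44

$1,990.44


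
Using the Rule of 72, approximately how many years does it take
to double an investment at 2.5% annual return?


Formula: Years ≈ 72 / r
Substituting: Years ≈ 72 / 2.5
Years ≈ 28.8

28.8 years


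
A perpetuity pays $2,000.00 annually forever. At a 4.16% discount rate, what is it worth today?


Formula: PV = C / r
Substituting: PV = $2,000.00 / 0.0416
PV = $48,076.92

$48,076.92


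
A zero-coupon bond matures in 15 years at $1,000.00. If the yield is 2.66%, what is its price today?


Formula: Price = FV / (1 + r)^n
Substituting: Price = $1,000.00 / (1 + 0.0266)^15
Discount factor: (1.0266)^15 = 1.482583
Price = $1,000.00 / 1.482583 = $674.50

$674.50


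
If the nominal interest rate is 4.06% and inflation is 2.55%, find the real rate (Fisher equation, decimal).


Formula: (1 + r_real) = (1 + r_nom) / (1 + inflation)
Substituting: (1 + r_real) = 1.0406 / 1.0255
(1 + r_real) = 1.014725
r_real = 1.014725 - 1 = 0.014725

0.014725


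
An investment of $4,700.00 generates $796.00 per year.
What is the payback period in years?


Formula: Payback = investment / annual cash flow
Substituting: Payback = $4,700.00 / $796.00
Payback = 5.9045 years

5.9045 years


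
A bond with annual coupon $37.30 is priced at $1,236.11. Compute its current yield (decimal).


Formula: Current yield = annual coupon / price
Substituting: CY = $37.30 / $1,236.11
CY = 0.030175

0.030175


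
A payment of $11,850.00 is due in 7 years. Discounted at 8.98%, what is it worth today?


Formula: PV = FV / (1 + r)^n
Substituting: PV = $11,850.00 / (1 + 0.0898)^7
Discount factor: (1.0898)^7 = 1.825692
PV = $11,850.00 / 1.825692 = $6,490.69

$6,490.69


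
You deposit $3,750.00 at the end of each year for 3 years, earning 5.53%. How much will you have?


Formula: FV = PMT * ((1+r)^n - 1) / r
Growth factor: (1 + 0.0553)^3 = 1.175243
Numerator: 1.175243 - 1 = 0.175243
FV = $3,750.00 * 0.175243 / 0.0553 = $11,883.59

$11,883.59


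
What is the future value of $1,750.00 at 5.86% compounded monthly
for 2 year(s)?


Formula: FV = P * (1 + r/m)^(m*t)
Period rate: r/m = 0.0586 / 12 = 0.004883
Total periods: m*t = 12 * 2 = 24
Growth factor: (1 + 0.004883)^24 = 1.124024
FV = $1,750.00 * 1.124024 = $1,967.04

$1,967.04


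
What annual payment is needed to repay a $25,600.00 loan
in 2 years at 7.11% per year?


Formula: PMT = PV * r / (1 - (1+r)^(-n))
Denominator: 1 - (1 + 0.0711)^(-2) = 0.128354
Numerator: $25,600.00 * 0.0711 = 1820.16
PMT = 1820.16 / 0.128354 = $14,180.74

$14,180.74


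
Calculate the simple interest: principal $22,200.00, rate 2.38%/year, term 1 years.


Formula: I = P * r * t
Substituting: I = $22,200.00 * 0.0238 * 1
Step: I = $22,200.00 * 0.0238
I = $528.36

$528.36


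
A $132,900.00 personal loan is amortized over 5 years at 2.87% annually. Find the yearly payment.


Formula: PMT = PV * r / (1 - (1+r)^(-n))
Denominator: 1 - (1 + 0.0287)^(-5) = 0.131927
Numerator: $132,900.00 * 0.0287 = 3814.23
PMT = 3814.23 / 0.131927 = $28,911.69

$28,911.69


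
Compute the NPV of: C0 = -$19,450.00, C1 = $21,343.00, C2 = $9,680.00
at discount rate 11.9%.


Formula: NPV = C0 + C1/(1+r) + C2/(1+r)^2
Discount C1: $21,343.00 / (1 + 0.119) = $19,073.28
Discount C2: $9,680.00 / (1 + 0.119)^2 = $7,730.64
NPV = -$19,450.00 + $19,073.28 + $7,730.64 = $7,353.91

$7,353.91


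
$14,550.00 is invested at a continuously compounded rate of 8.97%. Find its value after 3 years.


Formula: FV = P * e^(r*t)
Exponent: r*t = 0.0897 * 3 = 0.2691
e^(0.2691) = 1.308786
FV = $14,550.00 * 1.308786 = $19,042.84

$19,042.84


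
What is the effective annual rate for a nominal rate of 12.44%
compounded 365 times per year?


Formula: EAR = (1 + r/m)^m - 1
Period rate: r/m = 0.1244 / 365 = 0.000341
Compounding: (1 + 0.000341)^365 = 1.132445
EAR = 1.132445 - 1 = 0.132445

0.132445


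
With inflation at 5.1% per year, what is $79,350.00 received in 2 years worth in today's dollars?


Formula: Real value = nominal / (1 + inflation)^years
Price level: (1 + 0.051)^2 = 1.104601
Real value = $79,350.00 / 1.104601 = $71,835.89

$71,835.89


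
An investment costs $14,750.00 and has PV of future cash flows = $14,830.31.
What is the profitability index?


Formula: PI = PV(cash flows) / initial investment
Substituting: PI = $14,830.31 / $14,750.00
PI = 1.0054

1.0054


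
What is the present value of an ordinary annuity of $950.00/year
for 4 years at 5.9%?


Formula: PV = PMT * (1 - (1+r)^(-n)) / r
Discount factor: (1 + 0.059)^(-4) = 0.79509
Bracket: 1 - 0.79509 = 0.20491
PV = $950.00 * 0.20491 / 0.059 = $3,299.40

$3,299.40


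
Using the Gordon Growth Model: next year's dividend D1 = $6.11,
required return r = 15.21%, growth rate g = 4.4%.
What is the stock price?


Formula: P = D1 / (r - g)
Spread: r - g = 0.1521 - 0.044 = 0.1081
Substituting: P = $6.11 / 0.1081
P = $56.52

$56.52


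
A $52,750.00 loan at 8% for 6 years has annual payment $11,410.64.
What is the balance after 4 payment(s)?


Formula: Balance = PV*(1+r)^k - PMT*((1+r)^k - 1)/r
Growth: (1 + 0.08)^4 = 1.360489
Accumulated factor: ((1+r)^k - 1)/r = 4.506112
Balance = $52,750.00 * 1.360489 - $11,410.64 * 4.506112
Balance = $20,348.17

$20,348.17


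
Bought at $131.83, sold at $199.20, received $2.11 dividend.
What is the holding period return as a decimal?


Formula: HPR = (P1 - P0 + D) / P0
Gain: $199.20 - $131.83 + $2.11 = $69.48
HPR = $69.48 / $131.83 = 0.527

0.527


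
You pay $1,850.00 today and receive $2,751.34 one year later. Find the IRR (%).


Formula: IRR = C1/C0 - 1
Substituting: IRR = $2,751.34 / $1,850.00 - 1
Ratio: 1.487211 - 1 = 0.487211
IRR = 48.7211%

48.7211%


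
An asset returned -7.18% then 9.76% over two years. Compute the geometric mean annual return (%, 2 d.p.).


Formula: Geometric mean = ((1+r1)*(1+r2))^(1/2) - 1
Product: (1 + -0.0718) * (1 + 0.0976) = 0.9282 * 1.0976 = 1.018792
Square root: 1.018792^0.5 = 1.009352
Geometric mean = 1.009352 - 1 = 0.009352
As percentage: 0.94%

0.94%


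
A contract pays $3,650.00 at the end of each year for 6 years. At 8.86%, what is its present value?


Formula: PV = PMT * (1 - (1+r)^(-n)) / r
Discount factor: (1 + 0.0886)^(-6) = 0.600883
Bracket: 1 - 0.600883 = 0.399117
PV = $3,650.00 * 0.399117 / 0.0886 = $16,442.17

$16,442.17


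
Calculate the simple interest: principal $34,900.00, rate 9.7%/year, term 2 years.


Formula: I = P * r * t
Substituting: I = $34,900.00 * 0.097 * 2
Step: I = $34,900.00 * 0.194
I = $6,770.60

$6,770.60


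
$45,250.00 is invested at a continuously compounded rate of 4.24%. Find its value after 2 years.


Formula: FV = P * e^(r*t)
Exponent: r*t = 0.0424 * 2 = 0.0848
e^(0.0848) = 1.088499
FV = $45,250.00 * 1.088499 = $49,254.60

$49,254.60


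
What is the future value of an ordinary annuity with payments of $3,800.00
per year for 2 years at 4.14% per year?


Formula: FV = PMT * ((1+r)^n - 1) / r
Growth factor: (1 + 0.0414)^2 = 1.084514
Numerator: 1.084514 - 1 = 0.084514
FV = $3,800.00 * 0.084514 / 0.0414 = $7,757.32

$7,757.32


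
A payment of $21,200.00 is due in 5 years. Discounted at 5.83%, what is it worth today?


Formula: PV = FV / (1 + r)^n
Substituting: PV = $21,200.00 / (1 + 0.0583)^5
Discount factor: (1.0583)^5 = 1.327529
PV = $21,200.00 / 1.327529 = $15,969.52

$15,969.52


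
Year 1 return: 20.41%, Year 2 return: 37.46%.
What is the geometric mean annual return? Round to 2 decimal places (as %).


Formula: Geometric mean = ((1+r1)*(1+r2))^(1/2) - 1
Product: (1 + 0.2041) * (1 + 0.3746) = 1.2041 * 1.3746 = 1.655156
Square root: 1.655156^0.5 = 1.286529
Geometric mean = 1.286529 - 1 = 0.286529
As percentage: 28.65%

28.65%


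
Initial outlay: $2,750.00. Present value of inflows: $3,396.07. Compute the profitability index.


Formula: PI = PV(cash flows) / initial investment
Substituting: PI = $3,396.07 / $2,750.00
PI = 1.2349

1.2349


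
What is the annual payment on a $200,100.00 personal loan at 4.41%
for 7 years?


Formula: PMT = PV * r / (1 - (1+r)^(-n))
Denominator: 1 - (1 + 0.0441)^(-7) = 0.260726
Numerator: $200,100.00 * 0.0441 = 8824.41
PMT = 8824.41 / 0.260726 = $33,845.51

$33,845.51


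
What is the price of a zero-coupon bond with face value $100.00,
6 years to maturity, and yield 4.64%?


Formula: Price = FV / (1 + r)^n
Substituting: Price = $100.00 / (1 + 0.0464)^6
Discount factor: (1.0464)^6 = 1.312763
Price = $100.00 / 1.312763 = $76.18

$76.18


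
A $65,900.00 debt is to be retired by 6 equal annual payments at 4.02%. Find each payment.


Formula: PMT = PV * r / (1 - (1+r)^(-n))
Denominator: 1 - (1 + 0.0402)^(-6) = 0.210597
Numerator: $65,900.00 * 0.0402 = 2649.18
PMT = 2649.18 / 0.210597 = $12,579.40

$12,579.40


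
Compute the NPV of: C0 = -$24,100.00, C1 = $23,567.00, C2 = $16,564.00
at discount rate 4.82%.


Formula: NPV = C0 + C1/(1+r) + C2/(1+r)^2
Discount C1: $23,567.00 / (1 + 0.0482) = $22,483.30
Discount C2: $16,564.00 / (1 + 0.0482)^2 = $15,075.68
NPV = -$24,100.00 + $22,483.30 + $15,075.68 = $13,458.98

$13,458.98


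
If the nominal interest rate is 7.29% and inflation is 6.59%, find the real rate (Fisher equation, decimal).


Formula: (1 + r_real) = (1 + r_nom) / (1 + inflation)
Substituting: (1 + r_real) = 1.0729 / 1.0659
(1 + r_real) = 1.006567
r_real = 1.006567 - 1 = 0.006567

0.006567


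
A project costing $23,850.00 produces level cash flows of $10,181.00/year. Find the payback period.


Formula: Payback = investment / annual cash flow
Substituting: Payback = $23,850.00 / $10,181.00
Payback = 2.3426 years

2.3426 years


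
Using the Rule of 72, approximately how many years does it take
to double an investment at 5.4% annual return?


Formula: Years ≈ 72 / r
Substituting: Years ≈ 72 / 5.4
Years ≈ 13.3

13.3 years


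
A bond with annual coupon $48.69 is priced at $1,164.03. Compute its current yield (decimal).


Formula: Current yield = annual coupon / price
Substituting: CY = $48.69 / $1,164.03
CY = 0.041829

0.041829


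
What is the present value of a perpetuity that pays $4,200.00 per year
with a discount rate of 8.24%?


Formula: PV = C / r
Substituting: PV = $4,200.00 / 0.0824
PV = $50,970.87

$50,970.87


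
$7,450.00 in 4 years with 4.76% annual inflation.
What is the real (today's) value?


Formula: Real value = nominal / (1 + inflation)^years
Price level: (1 + 0.0476)^4 = 1.204431
Real value = $7,450.00 / 1.204431 = $6,185.49

$6,185.49


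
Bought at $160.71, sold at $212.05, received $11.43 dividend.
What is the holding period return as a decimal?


Formula: HPR = (P1 - P0 + D) / P0
Gain: $212.05 - $160.71 + $11.43 = $62.77
HPR = $62.77 / $160.71 = 0.3906

0.3906


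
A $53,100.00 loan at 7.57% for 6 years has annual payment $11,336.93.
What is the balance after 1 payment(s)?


Formula: Balance = PV*(1+r)^k - PMT*((1+r)^k - 1)/r
Growth: (1 + 0.0757)^1 = 1.0757
Accumulated factor: ((1+r)^k - 1)/r = 1.0
Balance = $53,100.00 * 1.0757 - $11,336.93 * 1.0
Balance = $45,782.74

$45,782.74


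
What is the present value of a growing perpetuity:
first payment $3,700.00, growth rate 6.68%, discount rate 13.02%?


Formula: PV = C / (r - g)
Spread: r - g = 0.1302 - 0.0668 = 0.0634
Substituting: PV = $3,700.00 / 0.0634
PV = $58,359.62

$58,359.62


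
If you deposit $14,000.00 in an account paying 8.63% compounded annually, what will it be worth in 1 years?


Formula: FV = P * (1 + r)^n
Substituting: FV = $14,000.00 * (1 + 0.0863)^1
Growth factor: (1.0863)^1 = 1.0863
FV = $14,000.00 * 1.0863 = $15,208.20

$15,208.20


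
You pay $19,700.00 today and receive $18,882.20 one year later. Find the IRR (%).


Formula: IRR = C1/C0 - 1
Substituting: IRR = $18,882.20 / $19,700.00 - 1
Ratio: 0.958487 - 1 = -0.041513
IRR = -4.1513%

-4.1513%


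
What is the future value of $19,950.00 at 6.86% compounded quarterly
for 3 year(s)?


Formula: FV = P * (1 + r/m)^(m*t)
Period rate: r/m = 0.0686 / 4 = 0.01715
Total periods: m*t = 4 * 3 = 12
Growth factor: (1 + 0.01715)^12 = 1.226366
FV = $19,950.00 * 1.226366 = $24,466.00

$24,466.00


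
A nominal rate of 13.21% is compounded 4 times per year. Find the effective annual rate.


Formula: EAR = (1 + r/m)^m - 1
Period rate: r/m = 0.1321 / 4 = 0.033025
Compounding: (1 + 0.033025)^4 = 1.138789
EAR = 1.138789 - 1 = 0.138789

0.138789


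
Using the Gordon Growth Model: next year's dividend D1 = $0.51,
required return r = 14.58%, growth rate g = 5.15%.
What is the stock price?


Formula: P = D1 / (r - g)
Spread: r - g = 0.1458 - 0.0515 = 0.0943
Substituting: P = $0.51 / 0.0943
P = $5.41

$5.41


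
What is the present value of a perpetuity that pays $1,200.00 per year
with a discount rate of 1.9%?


Formula: PV = C / r
Substituting: PV = $1,200.00 / 0.019
PV = $63,157.89

$63,157.89


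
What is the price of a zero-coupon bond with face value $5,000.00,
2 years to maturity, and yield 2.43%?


Formula: Price = FV / (1 + r)^n
Substituting: Price = $5,000.00 / (1 + 0.0243)^2
Discount factor: (1.0243)^2 = 1.04919
Price = $5,000.00 / 1.04919 = $4,765.58

$4,765.58


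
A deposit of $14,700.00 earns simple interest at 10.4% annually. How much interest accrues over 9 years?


Formula: I = P * r * t
Substituting: I = $14,700.00 * 0.104 * 9
Step: I = $14,700.00 * 0.936
I = $13,759.20

$13,759.20


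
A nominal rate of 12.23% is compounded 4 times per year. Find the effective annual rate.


Formula: EAR = (1 + r/m)^m - 1
Period rate: r/m = 0.1223 / 4 = 0.030575
Compounding: (1 + 0.030575)^4 = 1.128024
EAR = 1.128024 - 1 = 0.128024

0.128024


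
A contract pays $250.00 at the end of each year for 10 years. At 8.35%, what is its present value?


Formula: PV = PMT * (1 - (1+r)^(-n)) / r
Discount factor: (1 + 0.0835)^(-10) = 0.448447
Bracket: 1 - 0.448447 = 0.551553
PV = $250.00 * 0.551553 / 0.0835 = $1,651.36

$1,651.36


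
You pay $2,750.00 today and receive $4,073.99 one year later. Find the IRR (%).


Formula: IRR = C1/C0 - 1
Substituting: IRR = $4,073.99 / $2,750.00 - 1
Ratio: 1.481451 - 1 = 0.481451
IRR = 48.1451%

48.1451%


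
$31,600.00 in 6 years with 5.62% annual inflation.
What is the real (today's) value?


Formula: Real value = nominal / (1 + inflation)^years
Price level: (1 + 0.0562)^6 = 1.38828
Real value = $31,600.00 / 1.38828 = $22,761.98

$22,761.98


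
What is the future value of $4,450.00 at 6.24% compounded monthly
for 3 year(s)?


Formula: FV = P * (1 + r/m)^(m*t)
Period rate: r/m = 0.0624 / 12 = 0.0052
Total periods: m*t = 12 * 3 = 36
Growth factor: (1 + 0.0052)^36 = 1.205284
FV = $4,450.00 * 1.205284 = $5,363.51

$5,363.51


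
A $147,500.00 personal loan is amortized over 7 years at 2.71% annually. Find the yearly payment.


Formula: PMT = PV * r / (1 - (1+r)^(-n))
Denominator: 1 - (1 + 0.0271)^(-7) = 0.170701
Numerator: $147,500.00 * 0.0271 = 3997.25
PMT = 3997.25 / 0.170701 = $23,416.61

$23,416.61


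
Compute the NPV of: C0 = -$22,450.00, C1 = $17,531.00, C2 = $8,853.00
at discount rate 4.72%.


Formula: NPV = C0 + C1/(1+r) + C2/(1+r)^2
Discount C1: $17,531.00 / (1 + 0.0472) = $16,740.83
Discount C2: $8,853.00 / (1 + 0.0472)^2 = $8,072.93
NPV = -$22,450.00 + $16,740.83 + $8,072.93 = $2,363.76

$2,363.76


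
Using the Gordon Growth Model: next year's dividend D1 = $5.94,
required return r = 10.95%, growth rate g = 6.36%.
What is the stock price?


Formula: P = D1 / (r - g)
Spread: r - g = 0.1095 - 0.0636 = 0.0459
Substituting: P = $5.94 / 0.0459
P = $129.41

$129.41


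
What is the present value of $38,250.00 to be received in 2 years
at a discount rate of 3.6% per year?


Formula: PV = FV / (1 + r)^n
Substituting: PV = $38,250.00 / (1 + 0.036)^2
Discount factor: (1.036)^2 = 1.073296
PV = $38,250.00 / 1.073296 = $35,637.89

$35,637.89


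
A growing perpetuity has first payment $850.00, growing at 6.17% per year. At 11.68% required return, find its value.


Formula: PV = C / (r - g)
Spread: r - g = 0.1168 - 0.0617 = 0.0551
Substituting: PV = $850.00 / 0.0551
PV = $15,426.50

$15,426.50


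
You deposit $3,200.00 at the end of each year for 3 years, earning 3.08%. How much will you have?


Formula: FV = PMT * ((1+r)^n - 1) / r
Growth factor: (1 + 0.0308)^3 = 1.095275
Numerator: 1.095275 - 1 = 0.095275
FV = $3,200.00 * 0.095275 / 0.0308 = $9,898.72

$9,898.72


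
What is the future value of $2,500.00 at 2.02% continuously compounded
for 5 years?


Formula: FV = P * e^(r*t)
Exponent: r*t = 0.0202 * 5 = 0.101
e^(0.101) = 1.106277
FV = $2,500.00 * 1.106277 = $2,765.69

$2,765.69


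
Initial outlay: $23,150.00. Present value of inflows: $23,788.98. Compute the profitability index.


Formula: PI = PV(cash flows) / initial investment
Substituting: PI = $23,788.98 / $23,150.00
PI = 1.0276

1.0276


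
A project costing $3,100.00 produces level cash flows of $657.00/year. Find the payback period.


Formula: Payback = investment / annual cash flow
Substituting: Payback = $3,100.00 / $657.00
Payback = 4.7184 years

4.7184 years


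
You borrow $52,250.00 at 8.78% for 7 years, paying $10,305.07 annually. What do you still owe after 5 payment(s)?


Formula: Balance = PV*(1+r)^k - PMT*((1+r)^k - 1)/r
Growth: (1 + 0.0878)^5 = 1.523159
Accumulated factor: ((1+r)^k - 1)/r = 5.958532
Balance = $52,250.00 * 1.523159 - $10,305.07 * 5.958532
Balance = $18,181.97

$18,181.97


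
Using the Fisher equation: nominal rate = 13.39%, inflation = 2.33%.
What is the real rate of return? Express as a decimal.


Formula: (1 + r_real) = (1 + r_nom) / (1 + inflation)
Substituting: (1 + r_real) = 1.1339 / 1.0233
(1 + r_real) = 1.108082
r_real = 1.108082 - 1 = 0.108082

0.108082


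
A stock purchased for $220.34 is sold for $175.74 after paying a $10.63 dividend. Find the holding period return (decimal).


Formula: HPR = (P1 - P0 + D) / P0
Gain: $175.74 - $220.34 + $10.63 = -$33.97
HPR = -$33.97 / $220.34 = -0.1542

-0.1542


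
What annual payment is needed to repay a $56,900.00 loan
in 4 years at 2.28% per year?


Formula: PMT = PV * r / (1 - (1+r)^(-n))
Denominator: 1 - (1 + 0.0228)^(-4) = 0.08623
Numerator: $56,900.00 * 0.0228 = 1297.32
PMT = 1297.32 / 0.08623 = $15,044.96

$15,044.96


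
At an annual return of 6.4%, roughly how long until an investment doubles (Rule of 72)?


Formula: Years ≈ 72 / r
Substituting: Years ≈ 72 / 6.4
Years ≈ 11.2

11.2 years


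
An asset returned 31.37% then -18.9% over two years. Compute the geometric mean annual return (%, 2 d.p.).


Formula: Geometric mean = ((1+r1)*(1+r2))^(1/2) - 1
Product: (1 + 0.3137) * (1 + -0.189) = 1.3137 * 0.811 = 1.065411
Square root: 1.065411^0.5 = 1.032187
Geometric mean = 1.032187 - 1 = 0.032187
As percentage: 3.22%

3.22%


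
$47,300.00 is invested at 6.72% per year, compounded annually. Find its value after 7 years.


Formula: FV = P * (1 + r)^n
Substituting: FV = $47,300.00 * (1 + 0.0672)^7
Growth factor: (1.0672)^7 = 1.576597
FV = $47,300.00 * 1.576597 = $74,573.04

$74,573.04


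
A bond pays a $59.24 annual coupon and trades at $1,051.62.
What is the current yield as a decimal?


Formula: Current yield = annual coupon / price
Substituting: CY = $59.24 / $1,051.62
CY = 0.056332

0.056332


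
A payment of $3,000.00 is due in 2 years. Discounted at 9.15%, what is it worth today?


Formula: PV = FV / (1 + r)^n
Substituting: PV = $3,000.00 / (1 + 0.0915)^2
Discount factor: (1.0915)^2 = 1.191372
PV = $3,000.00 / 1.191372 = $2,518.10

$2,518.10


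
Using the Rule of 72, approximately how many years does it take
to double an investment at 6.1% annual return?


Formula: Years ≈ 72 / r
Substituting: Years ≈ 72 / 6.1
Years ≈ 11.8

11.8 years


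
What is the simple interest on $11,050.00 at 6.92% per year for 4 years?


Formula: I = P * r * t
Substituting: I = $11,050.00 * 0.0692 * 4
Step: I = $11,050.00 * 0.2768
I = $3,058.64

$3,058.64


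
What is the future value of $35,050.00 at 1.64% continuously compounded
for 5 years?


Formula: FV = P * e^(r*t)
Exponent: r*t = 0.0164 * 5 = 0.082
e^(0.082) = 1.085456
FV = $35,050.00 * 1.085456 = $38,045.23

$38,045.23


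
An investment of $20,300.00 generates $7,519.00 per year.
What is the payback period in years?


Formula: Payback = investment / annual cash flow
Substituting: Payback = $20,300.00 / $7,519.00
Payback = 2.6998 years

2.6998 years


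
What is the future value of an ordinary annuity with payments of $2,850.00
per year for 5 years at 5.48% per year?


Formula: FV = PMT * ((1+r)^n - 1) / r
Growth factor: (1 + 0.0548)^5 = 1.305722
Numerator: 1.305722 - 1 = 0.305722
FV = $2,850.00 * 0.305722 / 0.0548 = $15,899.76

$15,899.76


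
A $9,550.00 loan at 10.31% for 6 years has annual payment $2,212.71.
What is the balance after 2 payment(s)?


Formula: Balance = PV*(1+r)^k - PMT*((1+r)^k - 1)/r
Growth: (1 + 0.1031)^2 = 1.21683
Accumulated factor: ((1+r)^k - 1)/r = 2.1031
Balance = $9,550.00 * 1.21683 - $2,212.71 * 2.1031
Balance = $6,967.17

$6,967.17


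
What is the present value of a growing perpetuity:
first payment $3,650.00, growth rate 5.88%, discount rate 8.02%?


Formula: PV = C / (r - g)
Spread: r - g = 0.0802 - 0.0588 = 0.0214
Substituting: PV = $3,650.00 / 0.0214
PV = $170,560.75

$170,560.75


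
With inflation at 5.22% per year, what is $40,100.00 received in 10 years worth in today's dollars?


Formula: Real value = nominal / (1 + inflation)^years
Price level: (1 + 0.0522)^10 = 1.663347
Real value = $40,100.00 / 1.663347 = $24,108.01

$24,108.01


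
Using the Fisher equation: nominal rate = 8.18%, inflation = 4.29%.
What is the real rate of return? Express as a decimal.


Formula: (1 + r_real) = (1 + r_nom) / (1 + inflation)
Substituting: (1 + r_real) = 1.0818 / 1.0429
(1 + r_real) = 1.0373
r_real = 1.0373 - 1 = 0.0373

0.0373


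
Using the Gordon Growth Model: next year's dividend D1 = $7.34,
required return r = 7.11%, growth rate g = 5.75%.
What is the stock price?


Formula: P = D1 / (r - g)
Spread: r - g = 0.0711 - 0.0575 = 0.0136
Substituting: P = $7.34 / 0.0136
P = $539.71

$539.71


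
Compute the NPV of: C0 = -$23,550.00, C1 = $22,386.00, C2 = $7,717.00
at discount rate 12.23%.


Formula: NPV = C0 + C1/(1+r) + C2/(1+r)^2
Discount C1: $22,386.00 / (1 + 0.1223) = $19,946.54
Discount C2: $7,717.00 / (1 + 0.1223)^2 = $6,126.76
NPV = -$23,550.00 + $19,946.54 + $6,126.76 = $2,523.29

$2,523.29


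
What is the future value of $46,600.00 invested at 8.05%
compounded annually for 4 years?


Formula: FV = P * (1 + r)^n
Substituting: FV = $46,600.00 * (1 + 0.0805)^4
Growth factor: (1.0805)^4 = 1.36301
FV = $46,600.00 * 1.36301 = $63,516.27

$63,516.27


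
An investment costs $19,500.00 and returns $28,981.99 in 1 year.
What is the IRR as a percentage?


Formula: IRR = C1/C0 - 1
Substituting: IRR = $28,981.99 / $19,500.00 - 1
Ratio: 1.486256 - 1 = 0.486256
IRR = 48.6256%

48.6256%


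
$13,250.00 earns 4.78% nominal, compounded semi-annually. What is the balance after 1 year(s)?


Formula: FV = P * (1 + r/m)^(m*t)
Period rate: r/m = 0.0478 / 2 = 0.0239
Total periods: m*t = 2 * 1 = 2
Growth factor: (1 + 0.0239)^2 = 1.048371
FV = $13,250.00 * 1.048371 = $13,890.92

$13,890.92


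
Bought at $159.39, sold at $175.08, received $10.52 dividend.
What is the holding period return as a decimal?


Formula: HPR = (P1 - P0 + D) / P0
Gain: $175.08 - $159.39 + $10.52 = $26.21
HPR = $26.21 / $159.39 = 0.1644

0.1644


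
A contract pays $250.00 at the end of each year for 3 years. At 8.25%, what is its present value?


Formula: PV = PMT * (1 - (1+r)^(-n)) / r
Discount factor: (1 + 0.0825)^(-3) = 0.788345
Bracket: 1 - 0.788345 = 0.211655
PV = $250.00 * 0.211655 / 0.0825 = $641.38

$641.38


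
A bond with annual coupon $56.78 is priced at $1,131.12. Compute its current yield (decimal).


Formula: Current yield = annual coupon / price
Substituting: CY = $56.78 / $1,131.12
CY = 0.050198

0.050198


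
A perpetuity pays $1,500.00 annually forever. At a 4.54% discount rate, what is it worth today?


Formula: PV = C / r
Substituting: PV = $1,500.00 / 0.0454
PV = $33,039.65

$33,039.65


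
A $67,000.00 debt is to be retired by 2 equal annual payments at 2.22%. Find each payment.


Formula: PMT = PV * r / (1 - (1+r)^(-n))
Denominator: 1 - (1 + 0.0222)^(-2) = 0.042964
Numerator: $67,000.00 * 0.0222 = 1487.4
PMT = 1487.4 / 0.042964 = $34,619.63

$34,619.63


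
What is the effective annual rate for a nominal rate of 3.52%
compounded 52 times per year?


Formula: EAR = (1 + r/m)^m - 1
Period rate: r/m = 0.0352 / 52 = 0.000677
Compounding: (1 + 0.000677)^52 = 1.035815
EAR = 1.035815 - 1 = 0.035815

0.035815


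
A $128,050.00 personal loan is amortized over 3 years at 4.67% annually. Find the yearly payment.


Formula: PMT = PV * r / (1 - (1+r)^(-n))
Denominator: 1 - (1 + 0.0467)^(-3) = 0.127966
Numerator: $128,050.00 * 0.0467 = 5979.935
PMT = 5979.935 / 0.127966 = $46,730.59

$46,730.59


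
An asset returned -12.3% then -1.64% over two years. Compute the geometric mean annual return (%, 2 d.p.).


Formula: Geometric mean = ((1+r1)*(1+r2))^(1/2) - 1
Product: (1 + -0.123) * (1 + -0.0164) = 0.877 * 0.9836 = 0.862617
Square root: 0.862617^0.5 = 0.928772
Geometric mean = 0.928772 - 1 = -0.071228
As percentage: -7.12%

-7.12%


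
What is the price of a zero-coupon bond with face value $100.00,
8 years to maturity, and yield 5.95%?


Formula: Price = FV / (1 + r)^n
Substituting: Price = $100.00 / (1 + 0.0595)^8
Discount factor: (1.0595)^8 = 1.587843
Price = $100.00 / 1.587843 = $62.98

$62.98


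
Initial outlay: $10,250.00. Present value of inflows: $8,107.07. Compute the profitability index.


Formula: PI = PV(cash flows) / initial investment
Substituting: PI = $8,107.07 / $10,250.00
PI = 0.7909

0.7909


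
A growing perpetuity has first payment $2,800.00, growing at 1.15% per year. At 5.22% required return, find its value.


Formula: PV = C / (r - g)
Spread: r - g = 0.0522 - 0.0115 = 0.0407
Substituting: PV = $2,800.00 / 0.0407
PV = $68,796.07

$68,796.07


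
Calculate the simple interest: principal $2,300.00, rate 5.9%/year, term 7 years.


Formula: I = P * r * t
Substituting: I = $2,300.00 * 0.059 * 7
Step: I = $2,300.00 * 0.413
I = $949.90

$949.90


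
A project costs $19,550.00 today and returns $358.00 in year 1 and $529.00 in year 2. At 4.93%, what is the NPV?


Formula: NPV = C0 + C1/(1+r) + C2/(1+r)^2
Discount C1: $358.00 / (1 + 0.0493) = $341.18
Discount C2: $529.00 / (1 + 0.0493)^2 = $480.46
NPV = -$19,550.00 + $341.18 + $480.46 = -$18,728.36

-$18,728.36
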